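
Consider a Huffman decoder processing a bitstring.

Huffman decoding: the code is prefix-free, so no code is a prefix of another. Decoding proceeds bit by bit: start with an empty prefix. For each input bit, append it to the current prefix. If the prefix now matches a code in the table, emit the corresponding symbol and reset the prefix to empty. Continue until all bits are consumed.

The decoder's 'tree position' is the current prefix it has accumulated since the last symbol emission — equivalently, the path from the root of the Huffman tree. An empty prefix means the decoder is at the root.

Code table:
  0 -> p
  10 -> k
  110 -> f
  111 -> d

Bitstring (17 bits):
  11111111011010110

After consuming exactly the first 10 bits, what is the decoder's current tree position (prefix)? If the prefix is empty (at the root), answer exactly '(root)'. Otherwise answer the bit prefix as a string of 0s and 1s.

Bit 0: prefix='1' (no match yet)
Bit 1: prefix='11' (no match yet)
Bit 2: prefix='111' -> emit 'd', reset
Bit 3: prefix='1' (no match yet)
Bit 4: prefix='11' (no match yet)
Bit 5: prefix='111' -> emit 'd', reset
Bit 6: prefix='1' (no match yet)
Bit 7: prefix='11' (no match yet)
Bit 8: prefix='110' -> emit 'f', reset
Bit 9: prefix='1' (no match yet)

Answer: 1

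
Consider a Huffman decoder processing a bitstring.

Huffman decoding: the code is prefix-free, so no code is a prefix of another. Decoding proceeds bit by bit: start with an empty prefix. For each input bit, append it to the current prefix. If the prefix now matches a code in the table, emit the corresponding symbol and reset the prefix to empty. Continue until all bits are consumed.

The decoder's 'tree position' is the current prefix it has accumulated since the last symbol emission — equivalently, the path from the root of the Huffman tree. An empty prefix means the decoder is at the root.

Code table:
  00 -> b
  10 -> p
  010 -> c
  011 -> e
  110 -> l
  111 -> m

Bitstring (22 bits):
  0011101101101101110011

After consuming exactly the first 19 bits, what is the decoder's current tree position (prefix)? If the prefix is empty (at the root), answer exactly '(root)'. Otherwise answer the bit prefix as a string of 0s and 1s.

Bit 0: prefix='0' (no match yet)
Bit 1: prefix='00' -> emit 'b', reset
Bit 2: prefix='1' (no match yet)
Bit 3: prefix='11' (no match yet)
Bit 4: prefix='111' -> emit 'm', reset
Bit 5: prefix='0' (no match yet)
Bit 6: prefix='01' (no match yet)
Bit 7: prefix='011' -> emit 'e', reset
Bit 8: prefix='0' (no match yet)
Bit 9: prefix='01' (no match yet)
Bit 10: prefix='011' -> emit 'e', reset
Bit 11: prefix='0' (no match yet)
Bit 12: prefix='01' (no match yet)
Bit 13: prefix='011' -> emit 'e', reset
Bit 14: prefix='0' (no match yet)
Bit 15: prefix='01' (no match yet)
Bit 16: prefix='011' -> emit 'e', reset
Bit 17: prefix='1' (no match yet)
Bit 18: prefix='10' -> emit 'p', reset

Answer: (root)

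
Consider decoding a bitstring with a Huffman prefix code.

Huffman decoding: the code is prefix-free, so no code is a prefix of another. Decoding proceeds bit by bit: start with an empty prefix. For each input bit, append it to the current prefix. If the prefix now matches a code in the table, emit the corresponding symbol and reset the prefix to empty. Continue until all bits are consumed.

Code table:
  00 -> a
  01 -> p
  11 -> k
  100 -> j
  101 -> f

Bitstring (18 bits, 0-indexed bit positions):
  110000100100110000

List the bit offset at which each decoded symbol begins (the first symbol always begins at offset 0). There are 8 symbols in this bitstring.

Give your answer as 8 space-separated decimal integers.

Answer: 0 2 4 6 9 12 14 16

Derivation:
Bit 0: prefix='1' (no match yet)
Bit 1: prefix='11' -> emit 'k', reset
Bit 2: prefix='0' (no match yet)
Bit 3: prefix='00' -> emit 'a', reset
Bit 4: prefix='0' (no match yet)
Bit 5: prefix='00' -> emit 'a', reset
Bit 6: prefix='1' (no match yet)
Bit 7: prefix='10' (no match yet)
Bit 8: prefix='100' -> emit 'j', reset
Bit 9: prefix='1' (no match yet)
Bit 10: prefix='10' (no match yet)
Bit 11: prefix='100' -> emit 'j', reset
Bit 12: prefix='1' (no match yet)
Bit 13: prefix='11' -> emit 'k', reset
Bit 14: prefix='0' (no match yet)
Bit 15: prefix='00' -> emit 'a', reset
Bit 16: prefix='0' (no match yet)
Bit 17: prefix='00' -> emit 'a', reset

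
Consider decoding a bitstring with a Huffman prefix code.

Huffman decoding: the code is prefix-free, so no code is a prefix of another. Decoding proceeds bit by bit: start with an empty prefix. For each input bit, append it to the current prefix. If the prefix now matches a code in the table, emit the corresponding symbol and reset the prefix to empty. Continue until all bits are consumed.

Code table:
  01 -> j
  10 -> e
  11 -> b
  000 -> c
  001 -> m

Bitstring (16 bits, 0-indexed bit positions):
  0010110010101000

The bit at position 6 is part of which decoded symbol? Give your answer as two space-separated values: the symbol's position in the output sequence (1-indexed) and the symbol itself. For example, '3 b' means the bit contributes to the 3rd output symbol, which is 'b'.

Answer: 3 e

Derivation:
Bit 0: prefix='0' (no match yet)
Bit 1: prefix='00' (no match yet)
Bit 2: prefix='001' -> emit 'm', reset
Bit 3: prefix='0' (no match yet)
Bit 4: prefix='01' -> emit 'j', reset
Bit 5: prefix='1' (no match yet)
Bit 6: prefix='10' -> emit 'e', reset
Bit 7: prefix='0' (no match yet)
Bit 8: prefix='01' -> emit 'j', reset
Bit 9: prefix='0' (no match yet)
Bit 10: prefix='01' -> emit 'j', reset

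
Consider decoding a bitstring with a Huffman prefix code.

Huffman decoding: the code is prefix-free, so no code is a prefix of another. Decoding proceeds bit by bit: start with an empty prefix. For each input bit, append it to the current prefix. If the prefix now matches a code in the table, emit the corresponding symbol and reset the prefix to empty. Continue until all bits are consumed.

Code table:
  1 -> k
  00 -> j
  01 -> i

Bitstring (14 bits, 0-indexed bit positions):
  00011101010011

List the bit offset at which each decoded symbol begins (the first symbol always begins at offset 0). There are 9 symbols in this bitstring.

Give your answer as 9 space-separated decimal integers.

Answer: 0 2 4 5 6 8 10 12 13

Derivation:
Bit 0: prefix='0' (no match yet)
Bit 1: prefix='00' -> emit 'j', reset
Bit 2: prefix='0' (no match yet)
Bit 3: prefix='01' -> emit 'i', reset
Bit 4: prefix='1' -> emit 'k', reset
Bit 5: prefix='1' -> emit 'k', reset
Bit 6: prefix='0' (no match yet)
Bit 7: prefix='01' -> emit 'i', reset
Bit 8: prefix='0' (no match yet)
Bit 9: prefix='01' -> emit 'i', reset
Bit 10: prefix='0' (no match yet)
Bit 11: prefix='00' -> emit 'j', reset
Bit 12: prefix='1' -> emit 'k', reset
Bit 13: prefix='1' -> emit 'k', reset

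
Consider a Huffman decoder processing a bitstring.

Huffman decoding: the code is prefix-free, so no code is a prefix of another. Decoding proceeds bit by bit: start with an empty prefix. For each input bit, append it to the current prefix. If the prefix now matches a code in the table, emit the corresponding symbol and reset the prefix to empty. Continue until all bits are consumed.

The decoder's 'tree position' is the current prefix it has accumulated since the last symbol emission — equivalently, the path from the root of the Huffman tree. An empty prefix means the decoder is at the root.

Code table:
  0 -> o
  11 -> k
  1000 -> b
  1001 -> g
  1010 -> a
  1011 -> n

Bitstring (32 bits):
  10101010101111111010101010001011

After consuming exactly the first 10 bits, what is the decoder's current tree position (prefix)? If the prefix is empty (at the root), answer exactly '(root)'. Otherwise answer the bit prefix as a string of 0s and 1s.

Bit 0: prefix='1' (no match yet)
Bit 1: prefix='10' (no match yet)
Bit 2: prefix='101' (no match yet)
Bit 3: prefix='1010' -> emit 'a', reset
Bit 4: prefix='1' (no match yet)
Bit 5: prefix='10' (no match yet)
Bit 6: prefix='101' (no match yet)
Bit 7: prefix='1010' -> emit 'a', reset
Bit 8: prefix='1' (no match yet)
Bit 9: prefix='10' (no match yet)

Answer: 10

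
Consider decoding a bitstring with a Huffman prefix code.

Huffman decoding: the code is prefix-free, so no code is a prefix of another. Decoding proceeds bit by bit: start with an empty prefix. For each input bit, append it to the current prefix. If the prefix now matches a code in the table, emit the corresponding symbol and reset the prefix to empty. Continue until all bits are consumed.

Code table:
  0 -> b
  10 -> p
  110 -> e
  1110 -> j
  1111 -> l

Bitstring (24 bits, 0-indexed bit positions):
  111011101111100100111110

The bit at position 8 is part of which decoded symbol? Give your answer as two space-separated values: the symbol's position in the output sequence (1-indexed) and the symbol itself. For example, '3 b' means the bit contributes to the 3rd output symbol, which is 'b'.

Answer: 3 l

Derivation:
Bit 0: prefix='1' (no match yet)
Bit 1: prefix='11' (no match yet)
Bit 2: prefix='111' (no match yet)
Bit 3: prefix='1110' -> emit 'j', reset
Bit 4: prefix='1' (no match yet)
Bit 5: prefix='11' (no match yet)
Bit 6: prefix='111' (no match yet)
Bit 7: prefix='1110' -> emit 'j', reset
Bit 8: prefix='1' (no match yet)
Bit 9: prefix='11' (no match yet)
Bit 10: prefix='111' (no match yet)
Bit 11: prefix='1111' -> emit 'l', reset
Bit 12: prefix='1' (no match yet)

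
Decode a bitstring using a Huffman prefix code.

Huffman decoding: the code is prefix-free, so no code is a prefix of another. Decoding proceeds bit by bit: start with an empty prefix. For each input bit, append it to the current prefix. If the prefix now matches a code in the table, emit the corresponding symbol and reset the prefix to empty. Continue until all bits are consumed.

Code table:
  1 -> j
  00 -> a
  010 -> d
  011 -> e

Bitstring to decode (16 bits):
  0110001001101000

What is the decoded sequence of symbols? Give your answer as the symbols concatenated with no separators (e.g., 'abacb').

Bit 0: prefix='0' (no match yet)
Bit 1: prefix='01' (no match yet)
Bit 2: prefix='011' -> emit 'e', reset
Bit 3: prefix='0' (no match yet)
Bit 4: prefix='00' -> emit 'a', reset
Bit 5: prefix='0' (no match yet)
Bit 6: prefix='01' (no match yet)
Bit 7: prefix='010' -> emit 'd', reset
Bit 8: prefix='0' (no match yet)
Bit 9: prefix='01' (no match yet)
Bit 10: prefix='011' -> emit 'e', reset
Bit 11: prefix='0' (no match yet)
Bit 12: prefix='01' (no match yet)
Bit 13: prefix='010' -> emit 'd', reset
Bit 14: prefix='0' (no match yet)
Bit 15: prefix='00' -> emit 'a', reset

Answer: eadeda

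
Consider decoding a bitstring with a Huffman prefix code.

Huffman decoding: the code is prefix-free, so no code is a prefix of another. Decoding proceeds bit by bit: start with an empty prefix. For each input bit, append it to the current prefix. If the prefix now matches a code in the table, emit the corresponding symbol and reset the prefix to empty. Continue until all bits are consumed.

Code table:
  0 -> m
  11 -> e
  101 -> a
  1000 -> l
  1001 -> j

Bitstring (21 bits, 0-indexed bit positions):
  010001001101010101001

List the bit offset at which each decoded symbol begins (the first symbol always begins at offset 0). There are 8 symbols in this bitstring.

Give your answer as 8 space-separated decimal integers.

Answer: 0 1 5 9 12 13 16 17

Derivation:
Bit 0: prefix='0' -> emit 'm', reset
Bit 1: prefix='1' (no match yet)
Bit 2: prefix='10' (no match yet)
Bit 3: prefix='100' (no match yet)
Bit 4: prefix='1000' -> emit 'l', reset
Bit 5: prefix='1' (no match yet)
Bit 6: prefix='10' (no match yet)
Bit 7: prefix='100' (no match yet)
Bit 8: prefix='1001' -> emit 'j', reset
Bit 9: prefix='1' (no match yet)
Bit 10: prefix='10' (no match yet)
Bit 11: prefix='101' -> emit 'a', reset
Bit 12: prefix='0' -> emit 'm', reset
Bit 13: prefix='1' (no match yet)
Bit 14: prefix='10' (no match yet)
Bit 15: prefix='101' -> emit 'a', reset
Bit 16: prefix='0' -> emit 'm', reset
Bit 17: prefix='1' (no match yet)
Bit 18: prefix='10' (no match yet)
Bit 19: prefix='100' (no match yet)
Bit 20: prefix='1001' -> emit 'j', reset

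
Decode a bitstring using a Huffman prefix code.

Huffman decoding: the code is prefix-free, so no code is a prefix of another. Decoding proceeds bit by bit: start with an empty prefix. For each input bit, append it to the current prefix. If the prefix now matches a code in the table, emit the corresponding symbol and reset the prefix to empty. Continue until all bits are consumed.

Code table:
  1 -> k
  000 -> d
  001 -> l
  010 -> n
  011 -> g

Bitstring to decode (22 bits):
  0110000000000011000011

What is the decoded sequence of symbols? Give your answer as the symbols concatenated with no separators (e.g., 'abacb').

Answer: gdddlkdg

Derivation:
Bit 0: prefix='0' (no match yet)
Bit 1: prefix='01' (no match yet)
Bit 2: prefix='011' -> emit 'g', reset
Bit 3: prefix='0' (no match yet)
Bit 4: prefix='00' (no match yet)
Bit 5: prefix='000' -> emit 'd', reset
Bit 6: prefix='0' (no match yet)
Bit 7: prefix='00' (no match yet)
Bit 8: prefix='000' -> emit 'd', reset
Bit 9: prefix='0' (no match yet)
Bit 10: prefix='00' (no match yet)
Bit 11: prefix='000' -> emit 'd', reset
Bit 12: prefix='0' (no match yet)
Bit 13: prefix='00' (no match yet)
Bit 14: prefix='001' -> emit 'l', reset
Bit 15: prefix='1' -> emit 'k', reset
Bit 16: prefix='0' (no match yet)
Bit 17: prefix='00' (no match yet)
Bit 18: prefix='000' -> emit 'd', reset
Bit 19: prefix='0' (no match yet)
Bit 20: prefix='01' (no match yet)
Bit 21: prefix='011' -> emit 'g', reset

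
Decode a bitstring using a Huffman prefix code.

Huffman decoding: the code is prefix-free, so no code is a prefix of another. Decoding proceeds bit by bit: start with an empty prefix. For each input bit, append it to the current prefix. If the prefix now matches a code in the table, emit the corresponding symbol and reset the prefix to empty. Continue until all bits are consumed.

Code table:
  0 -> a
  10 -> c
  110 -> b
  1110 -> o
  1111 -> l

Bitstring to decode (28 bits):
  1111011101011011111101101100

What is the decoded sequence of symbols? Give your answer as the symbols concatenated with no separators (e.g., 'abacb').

Bit 0: prefix='1' (no match yet)
Bit 1: prefix='11' (no match yet)
Bit 2: prefix='111' (no match yet)
Bit 3: prefix='1111' -> emit 'l', reset
Bit 4: prefix='0' -> emit 'a', reset
Bit 5: prefix='1' (no match yet)
Bit 6: prefix='11' (no match yet)
Bit 7: prefix='111' (no match yet)
Bit 8: prefix='1110' -> emit 'o', reset
Bit 9: prefix='1' (no match yet)
Bit 10: prefix='10' -> emit 'c', reset
Bit 11: prefix='1' (no match yet)
Bit 12: prefix='11' (no match yet)
Bit 13: prefix='110' -> emit 'b', reset
Bit 14: prefix='1' (no match yet)
Bit 15: prefix='11' (no match yet)
Bit 16: prefix='111' (no match yet)
Bit 17: prefix='1111' -> emit 'l', reset
Bit 18: prefix='1' (no match yet)
Bit 19: prefix='11' (no match yet)
Bit 20: prefix='110' -> emit 'b', reset
Bit 21: prefix='1' (no match yet)
Bit 22: prefix='11' (no match yet)
Bit 23: prefix='110' -> emit 'b', reset
Bit 24: prefix='1' (no match yet)
Bit 25: prefix='11' (no match yet)
Bit 26: prefix='110' -> emit 'b', reset
Bit 27: prefix='0' -> emit 'a', reset

Answer: laocblbbba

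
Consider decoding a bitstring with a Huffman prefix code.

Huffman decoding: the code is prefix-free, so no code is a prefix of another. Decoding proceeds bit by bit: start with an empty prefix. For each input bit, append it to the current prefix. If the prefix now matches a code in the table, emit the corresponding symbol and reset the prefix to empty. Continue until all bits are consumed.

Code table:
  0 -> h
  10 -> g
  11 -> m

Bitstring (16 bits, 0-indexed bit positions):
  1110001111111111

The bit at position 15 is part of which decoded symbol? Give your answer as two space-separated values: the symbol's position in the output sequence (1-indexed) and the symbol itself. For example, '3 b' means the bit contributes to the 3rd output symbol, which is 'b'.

Bit 0: prefix='1' (no match yet)
Bit 1: prefix='11' -> emit 'm', reset
Bit 2: prefix='1' (no match yet)
Bit 3: prefix='10' -> emit 'g', reset
Bit 4: prefix='0' -> emit 'h', reset
Bit 5: prefix='0' -> emit 'h', reset
Bit 6: prefix='1' (no match yet)
Bit 7: prefix='11' -> emit 'm', reset
Bit 8: prefix='1' (no match yet)
Bit 9: prefix='11' -> emit 'm', reset
Bit 10: prefix='1' (no match yet)
Bit 11: prefix='11' -> emit 'm', reset
Bit 12: prefix='1' (no match yet)
Bit 13: prefix='11' -> emit 'm', reset
Bit 14: prefix='1' (no match yet)
Bit 15: prefix='11' -> emit 'm', reset

Answer: 9 m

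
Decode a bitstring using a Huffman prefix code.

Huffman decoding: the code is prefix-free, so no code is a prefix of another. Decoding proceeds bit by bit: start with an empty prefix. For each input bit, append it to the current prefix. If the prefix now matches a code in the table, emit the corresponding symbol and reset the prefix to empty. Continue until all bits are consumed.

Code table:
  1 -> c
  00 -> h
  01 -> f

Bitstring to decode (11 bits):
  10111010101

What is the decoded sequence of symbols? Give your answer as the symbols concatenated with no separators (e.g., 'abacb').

Answer: cfccfff

Derivation:
Bit 0: prefix='1' -> emit 'c', reset
Bit 1: prefix='0' (no match yet)
Bit 2: prefix='01' -> emit 'f', reset
Bit 3: prefix='1' -> emit 'c', reset
Bit 4: prefix='1' -> emit 'c', reset
Bit 5: prefix='0' (no match yet)
Bit 6: prefix='01' -> emit 'f', reset
Bit 7: prefix='0' (no match yet)
Bit 8: prefix='01' -> emit 'f', reset
Bit 9: prefix='0' (no match yet)
Bit 10: prefix='01' -> emit 'f', reset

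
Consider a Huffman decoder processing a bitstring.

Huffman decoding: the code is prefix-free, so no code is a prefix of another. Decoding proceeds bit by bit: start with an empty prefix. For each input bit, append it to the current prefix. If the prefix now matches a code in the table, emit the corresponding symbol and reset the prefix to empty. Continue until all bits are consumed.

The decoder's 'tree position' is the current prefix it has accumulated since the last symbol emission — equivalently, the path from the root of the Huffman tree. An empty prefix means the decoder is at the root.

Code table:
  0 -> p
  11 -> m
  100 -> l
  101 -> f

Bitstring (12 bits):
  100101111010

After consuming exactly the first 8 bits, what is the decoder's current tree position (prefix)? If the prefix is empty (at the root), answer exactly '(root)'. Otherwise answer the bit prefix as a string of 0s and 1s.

Answer: (root)

Derivation:
Bit 0: prefix='1' (no match yet)
Bit 1: prefix='10' (no match yet)
Bit 2: prefix='100' -> emit 'l', reset
Bit 3: prefix='1' (no match yet)
Bit 4: prefix='10' (no match yet)
Bit 5: prefix='101' -> emit 'f', reset
Bit 6: prefix='1' (no match yet)
Bit 7: prefix='11' -> emit 'm', reset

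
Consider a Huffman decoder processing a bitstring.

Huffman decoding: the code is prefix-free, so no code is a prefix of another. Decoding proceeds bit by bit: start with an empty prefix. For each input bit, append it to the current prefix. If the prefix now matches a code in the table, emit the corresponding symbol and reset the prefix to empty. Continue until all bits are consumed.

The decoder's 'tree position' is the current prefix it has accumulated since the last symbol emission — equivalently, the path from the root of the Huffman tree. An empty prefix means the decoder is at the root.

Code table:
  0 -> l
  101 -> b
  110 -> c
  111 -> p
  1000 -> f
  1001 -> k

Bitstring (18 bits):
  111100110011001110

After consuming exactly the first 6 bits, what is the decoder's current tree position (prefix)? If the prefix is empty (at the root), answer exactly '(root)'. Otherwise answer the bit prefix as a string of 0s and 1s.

Answer: 100

Derivation:
Bit 0: prefix='1' (no match yet)
Bit 1: prefix='11' (no match yet)
Bit 2: prefix='111' -> emit 'p', reset
Bit 3: prefix='1' (no match yet)
Bit 4: prefix='10' (no match yet)
Bit 5: prefix='100' (no match yet)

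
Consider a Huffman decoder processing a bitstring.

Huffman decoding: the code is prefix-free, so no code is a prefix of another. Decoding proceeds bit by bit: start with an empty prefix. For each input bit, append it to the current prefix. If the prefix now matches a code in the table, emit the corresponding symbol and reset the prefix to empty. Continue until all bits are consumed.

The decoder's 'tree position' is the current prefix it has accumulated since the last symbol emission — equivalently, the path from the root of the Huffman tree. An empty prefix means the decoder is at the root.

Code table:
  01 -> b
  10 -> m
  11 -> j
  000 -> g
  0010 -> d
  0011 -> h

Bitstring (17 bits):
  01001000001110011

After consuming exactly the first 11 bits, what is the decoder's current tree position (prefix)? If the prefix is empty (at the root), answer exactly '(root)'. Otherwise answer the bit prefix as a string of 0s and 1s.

Answer: (root)

Derivation:
Bit 0: prefix='0' (no match yet)
Bit 1: prefix='01' -> emit 'b', reset
Bit 2: prefix='0' (no match yet)
Bit 3: prefix='00' (no match yet)
Bit 4: prefix='001' (no match yet)
Bit 5: prefix='0010' -> emit 'd', reset
Bit 6: prefix='0' (no match yet)
Bit 7: prefix='00' (no match yet)
Bit 8: prefix='000' -> emit 'g', reset
Bit 9: prefix='0' (no match yet)
Bit 10: prefix='01' -> emit 'b', reset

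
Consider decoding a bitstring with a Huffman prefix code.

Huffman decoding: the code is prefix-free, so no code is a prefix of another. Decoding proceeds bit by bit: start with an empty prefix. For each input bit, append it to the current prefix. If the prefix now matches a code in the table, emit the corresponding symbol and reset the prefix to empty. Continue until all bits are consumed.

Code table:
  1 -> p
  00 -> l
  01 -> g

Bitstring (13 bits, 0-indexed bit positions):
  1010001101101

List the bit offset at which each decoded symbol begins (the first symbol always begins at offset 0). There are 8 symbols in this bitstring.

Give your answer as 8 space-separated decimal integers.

Answer: 0 1 3 5 7 8 10 11

Derivation:
Bit 0: prefix='1' -> emit 'p', reset
Bit 1: prefix='0' (no match yet)
Bit 2: prefix='01' -> emit 'g', reset
Bit 3: prefix='0' (no match yet)
Bit 4: prefix='00' -> emit 'l', reset
Bit 5: prefix='0' (no match yet)
Bit 6: prefix='01' -> emit 'g', reset
Bit 7: prefix='1' -> emit 'p', reset
Bit 8: prefix='0' (no match yet)
Bit 9: prefix='01' -> emit 'g', reset
Bit 10: prefix='1' -> emit 'p', reset
Bit 11: prefix='0' (no match yet)
Bit 12: prefix='01' -> emit 'g', reset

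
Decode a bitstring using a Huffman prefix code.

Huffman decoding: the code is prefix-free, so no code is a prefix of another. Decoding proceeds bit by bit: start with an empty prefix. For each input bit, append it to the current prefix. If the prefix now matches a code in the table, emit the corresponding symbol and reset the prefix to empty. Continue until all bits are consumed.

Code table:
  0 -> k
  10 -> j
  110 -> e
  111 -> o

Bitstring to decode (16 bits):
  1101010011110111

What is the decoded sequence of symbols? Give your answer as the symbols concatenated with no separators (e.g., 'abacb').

Bit 0: prefix='1' (no match yet)
Bit 1: prefix='11' (no match yet)
Bit 2: prefix='110' -> emit 'e', reset
Bit 3: prefix='1' (no match yet)
Bit 4: prefix='10' -> emit 'j', reset
Bit 5: prefix='1' (no match yet)
Bit 6: prefix='10' -> emit 'j', reset
Bit 7: prefix='0' -> emit 'k', reset
Bit 8: prefix='1' (no match yet)
Bit 9: prefix='11' (no match yet)
Bit 10: prefix='111' -> emit 'o', reset
Bit 11: prefix='1' (no match yet)
Bit 12: prefix='10' -> emit 'j', reset
Bit 13: prefix='1' (no match yet)
Bit 14: prefix='11' (no match yet)
Bit 15: prefix='111' -> emit 'o', reset

Answer: ejjkojo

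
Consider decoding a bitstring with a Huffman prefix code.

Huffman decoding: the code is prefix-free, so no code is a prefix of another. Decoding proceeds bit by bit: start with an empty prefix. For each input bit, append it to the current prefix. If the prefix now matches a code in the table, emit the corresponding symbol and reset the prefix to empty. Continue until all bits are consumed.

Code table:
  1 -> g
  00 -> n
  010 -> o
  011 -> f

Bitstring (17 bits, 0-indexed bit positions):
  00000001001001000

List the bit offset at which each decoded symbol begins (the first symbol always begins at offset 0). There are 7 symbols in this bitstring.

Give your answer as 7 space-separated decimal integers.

Answer: 0 2 4 6 9 12 15

Derivation:
Bit 0: prefix='0' (no match yet)
Bit 1: prefix='00' -> emit 'n', reset
Bit 2: prefix='0' (no match yet)
Bit 3: prefix='00' -> emit 'n', reset
Bit 4: prefix='0' (no match yet)
Bit 5: prefix='00' -> emit 'n', reset
Bit 6: prefix='0' (no match yet)
Bit 7: prefix='01' (no match yet)
Bit 8: prefix='010' -> emit 'o', reset
Bit 9: prefix='0' (no match yet)
Bit 10: prefix='01' (no match yet)
Bit 11: prefix='010' -> emit 'o', reset
Bit 12: prefix='0' (no match yet)
Bit 13: prefix='01' (no match yet)
Bit 14: prefix='010' -> emit 'o', reset
Bit 15: prefix='0' (no match yet)
Bit 16: prefix='00' -> emit 'n', reset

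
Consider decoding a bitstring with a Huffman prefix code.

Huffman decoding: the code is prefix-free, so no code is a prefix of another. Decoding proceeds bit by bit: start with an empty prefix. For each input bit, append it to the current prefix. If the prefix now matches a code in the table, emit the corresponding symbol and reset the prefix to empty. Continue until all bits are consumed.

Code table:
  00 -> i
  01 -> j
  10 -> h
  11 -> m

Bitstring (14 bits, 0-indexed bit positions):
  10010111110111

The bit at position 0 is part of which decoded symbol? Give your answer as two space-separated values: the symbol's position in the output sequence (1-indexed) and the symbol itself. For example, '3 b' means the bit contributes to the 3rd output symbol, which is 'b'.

Answer: 1 h

Derivation:
Bit 0: prefix='1' (no match yet)
Bit 1: prefix='10' -> emit 'h', reset
Bit 2: prefix='0' (no match yet)
Bit 3: prefix='01' -> emit 'j', reset
Bit 4: prefix='0' (no match yet)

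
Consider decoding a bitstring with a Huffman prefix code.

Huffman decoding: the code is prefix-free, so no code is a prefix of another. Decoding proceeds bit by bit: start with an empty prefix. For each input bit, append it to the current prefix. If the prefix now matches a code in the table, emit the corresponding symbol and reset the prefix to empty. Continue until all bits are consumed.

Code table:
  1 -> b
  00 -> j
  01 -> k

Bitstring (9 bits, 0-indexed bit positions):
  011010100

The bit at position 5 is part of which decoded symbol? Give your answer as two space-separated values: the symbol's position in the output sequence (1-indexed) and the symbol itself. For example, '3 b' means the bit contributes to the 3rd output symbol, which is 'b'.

Bit 0: prefix='0' (no match yet)
Bit 1: prefix='01' -> emit 'k', reset
Bit 2: prefix='1' -> emit 'b', reset
Bit 3: prefix='0' (no match yet)
Bit 4: prefix='01' -> emit 'k', reset
Bit 5: prefix='0' (no match yet)
Bit 6: prefix='01' -> emit 'k', reset
Bit 7: prefix='0' (no match yet)
Bit 8: prefix='00' -> emit 'j', reset

Answer: 4 k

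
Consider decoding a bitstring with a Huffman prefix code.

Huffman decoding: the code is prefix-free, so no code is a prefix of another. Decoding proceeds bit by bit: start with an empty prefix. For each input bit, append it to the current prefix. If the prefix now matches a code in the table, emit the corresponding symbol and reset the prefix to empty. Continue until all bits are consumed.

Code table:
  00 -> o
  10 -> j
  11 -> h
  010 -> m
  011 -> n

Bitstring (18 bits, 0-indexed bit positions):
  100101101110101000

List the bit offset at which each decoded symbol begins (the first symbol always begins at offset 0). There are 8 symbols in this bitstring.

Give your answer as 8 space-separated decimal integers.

Answer: 0 2 5 7 10 12 14 16

Derivation:
Bit 0: prefix='1' (no match yet)
Bit 1: prefix='10' -> emit 'j', reset
Bit 2: prefix='0' (no match yet)
Bit 3: prefix='01' (no match yet)
Bit 4: prefix='010' -> emit 'm', reset
Bit 5: prefix='1' (no match yet)
Bit 6: prefix='11' -> emit 'h', reset
Bit 7: prefix='0' (no match yet)
Bit 8: prefix='01' (no match yet)
Bit 9: prefix='011' -> emit 'n', reset
Bit 10: prefix='1' (no match yet)
Bit 11: prefix='10' -> emit 'j', reset
Bit 12: prefix='1' (no match yet)
Bit 13: prefix='10' -> emit 'j', reset
Bit 14: prefix='1' (no match yet)
Bit 15: prefix='10' -> emit 'j', reset
Bit 16: prefix='0' (no match yet)
Bit 17: prefix='00' -> emit 'o', reset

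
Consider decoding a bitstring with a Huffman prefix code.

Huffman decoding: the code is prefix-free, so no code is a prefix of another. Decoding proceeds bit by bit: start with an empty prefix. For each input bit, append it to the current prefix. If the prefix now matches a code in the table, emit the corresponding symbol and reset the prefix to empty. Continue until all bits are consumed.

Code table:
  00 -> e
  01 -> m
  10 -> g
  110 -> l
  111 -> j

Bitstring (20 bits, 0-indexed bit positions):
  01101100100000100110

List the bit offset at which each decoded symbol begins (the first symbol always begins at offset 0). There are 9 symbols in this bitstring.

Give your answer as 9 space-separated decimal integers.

Bit 0: prefix='0' (no match yet)
Bit 1: prefix='01' -> emit 'm', reset
Bit 2: prefix='1' (no match yet)
Bit 3: prefix='10' -> emit 'g', reset
Bit 4: prefix='1' (no match yet)
Bit 5: prefix='11' (no match yet)
Bit 6: prefix='110' -> emit 'l', reset
Bit 7: prefix='0' (no match yet)
Bit 8: prefix='01' -> emit 'm', reset
Bit 9: prefix='0' (no match yet)
Bit 10: prefix='00' -> emit 'e', reset
Bit 11: prefix='0' (no match yet)
Bit 12: prefix='00' -> emit 'e', reset
Bit 13: prefix='0' (no match yet)
Bit 14: prefix='01' -> emit 'm', reset
Bit 15: prefix='0' (no match yet)
Bit 16: prefix='00' -> emit 'e', reset
Bit 17: prefix='1' (no match yet)
Bit 18: prefix='11' (no match yet)
Bit 19: prefix='110' -> emit 'l', reset

Answer: 0 2 4 7 9 11 13 15 17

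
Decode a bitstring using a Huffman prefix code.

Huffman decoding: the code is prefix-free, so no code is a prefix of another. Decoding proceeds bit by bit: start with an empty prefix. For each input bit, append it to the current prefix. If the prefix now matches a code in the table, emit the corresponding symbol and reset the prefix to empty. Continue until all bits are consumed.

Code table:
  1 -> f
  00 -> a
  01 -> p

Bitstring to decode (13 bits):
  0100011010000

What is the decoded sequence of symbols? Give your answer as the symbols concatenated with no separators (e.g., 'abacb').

Answer: papfpaa

Derivation:
Bit 0: prefix='0' (no match yet)
Bit 1: prefix='01' -> emit 'p', reset
Bit 2: prefix='0' (no match yet)
Bit 3: prefix='00' -> emit 'a', reset
Bit 4: prefix='0' (no match yet)
Bit 5: prefix='01' -> emit 'p', reset
Bit 6: prefix='1' -> emit 'f', reset
Bit 7: prefix='0' (no match yet)
Bit 8: prefix='01' -> emit 'p', reset
Bit 9: prefix='0' (no match yet)
Bit 10: prefix='00' -> emit 'a', reset
Bit 11: prefix='0' (no match yet)
Bit 12: prefix='00' -> emit 'a', reset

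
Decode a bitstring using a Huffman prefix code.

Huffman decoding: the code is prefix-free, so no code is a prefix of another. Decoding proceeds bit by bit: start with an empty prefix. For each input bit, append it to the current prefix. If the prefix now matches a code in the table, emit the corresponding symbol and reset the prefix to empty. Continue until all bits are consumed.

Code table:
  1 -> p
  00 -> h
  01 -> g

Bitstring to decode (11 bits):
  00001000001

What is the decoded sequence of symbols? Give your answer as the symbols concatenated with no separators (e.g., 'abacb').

Answer: hhphhg

Derivation:
Bit 0: prefix='0' (no match yet)
Bit 1: prefix='00' -> emit 'h', reset
Bit 2: prefix='0' (no match yet)
Bit 3: prefix='00' -> emit 'h', reset
Bit 4: prefix='1' -> emit 'p', reset
Bit 5: prefix='0' (no match yet)
Bit 6: prefix='00' -> emit 'h', reset
Bit 7: prefix='0' (no match yet)
Bit 8: prefix='00' -> emit 'h', reset
Bit 9: prefix='0' (no match yet)
Bit 10: prefix='01' -> emit 'g', reset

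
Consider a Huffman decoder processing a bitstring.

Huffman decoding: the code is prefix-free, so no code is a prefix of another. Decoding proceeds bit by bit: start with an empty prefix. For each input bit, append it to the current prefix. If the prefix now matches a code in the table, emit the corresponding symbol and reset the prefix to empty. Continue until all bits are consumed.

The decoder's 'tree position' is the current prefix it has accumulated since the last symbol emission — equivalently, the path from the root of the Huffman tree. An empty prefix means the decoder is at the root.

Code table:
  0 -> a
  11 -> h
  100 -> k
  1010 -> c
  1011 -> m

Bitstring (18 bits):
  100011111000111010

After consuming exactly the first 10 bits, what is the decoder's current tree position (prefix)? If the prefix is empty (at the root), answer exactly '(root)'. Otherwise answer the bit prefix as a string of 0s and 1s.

Answer: 10

Derivation:
Bit 0: prefix='1' (no match yet)
Bit 1: prefix='10' (no match yet)
Bit 2: prefix='100' -> emit 'k', reset
Bit 3: prefix='0' -> emit 'a', reset
Bit 4: prefix='1' (no match yet)
Bit 5: prefix='11' -> emit 'h', reset
Bit 6: prefix='1' (no match yet)
Bit 7: prefix='11' -> emit 'h', reset
Bit 8: prefix='1' (no match yet)
Bit 9: prefix='10' (no match yet)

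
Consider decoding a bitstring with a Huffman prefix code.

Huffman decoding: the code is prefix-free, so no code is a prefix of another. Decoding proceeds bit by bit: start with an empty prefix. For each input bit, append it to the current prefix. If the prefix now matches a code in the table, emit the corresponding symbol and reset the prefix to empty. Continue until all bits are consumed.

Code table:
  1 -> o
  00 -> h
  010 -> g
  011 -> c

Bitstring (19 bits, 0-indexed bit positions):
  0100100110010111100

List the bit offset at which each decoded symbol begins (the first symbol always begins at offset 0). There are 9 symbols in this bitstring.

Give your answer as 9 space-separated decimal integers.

Bit 0: prefix='0' (no match yet)
Bit 1: prefix='01' (no match yet)
Bit 2: prefix='010' -> emit 'g', reset
Bit 3: prefix='0' (no match yet)
Bit 4: prefix='01' (no match yet)
Bit 5: prefix='010' -> emit 'g', reset
Bit 6: prefix='0' (no match yet)
Bit 7: prefix='01' (no match yet)
Bit 8: prefix='011' -> emit 'c', reset
Bit 9: prefix='0' (no match yet)
Bit 10: prefix='00' -> emit 'h', reset
Bit 11: prefix='1' -> emit 'o', reset
Bit 12: prefix='0' (no match yet)
Bit 13: prefix='01' (no match yet)
Bit 14: prefix='011' -> emit 'c', reset
Bit 15: prefix='1' -> emit 'o', reset
Bit 16: prefix='1' -> emit 'o', reset
Bit 17: prefix='0' (no match yet)
Bit 18: prefix='00' -> emit 'h', reset

Answer: 0 3 6 9 11 12 15 16 17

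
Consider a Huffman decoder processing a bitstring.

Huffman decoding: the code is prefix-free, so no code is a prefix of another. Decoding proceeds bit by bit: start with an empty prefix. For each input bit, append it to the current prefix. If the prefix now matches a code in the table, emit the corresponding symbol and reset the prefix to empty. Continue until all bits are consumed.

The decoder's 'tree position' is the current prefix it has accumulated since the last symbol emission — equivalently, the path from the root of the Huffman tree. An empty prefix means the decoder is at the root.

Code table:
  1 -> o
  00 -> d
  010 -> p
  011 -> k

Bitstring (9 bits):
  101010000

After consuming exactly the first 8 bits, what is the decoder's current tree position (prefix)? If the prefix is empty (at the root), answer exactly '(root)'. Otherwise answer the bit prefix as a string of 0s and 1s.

Bit 0: prefix='1' -> emit 'o', reset
Bit 1: prefix='0' (no match yet)
Bit 2: prefix='01' (no match yet)
Bit 3: prefix='010' -> emit 'p', reset
Bit 4: prefix='1' -> emit 'o', reset
Bit 5: prefix='0' (no match yet)
Bit 6: prefix='00' -> emit 'd', reset
Bit 7: prefix='0' (no match yet)

Answer: 0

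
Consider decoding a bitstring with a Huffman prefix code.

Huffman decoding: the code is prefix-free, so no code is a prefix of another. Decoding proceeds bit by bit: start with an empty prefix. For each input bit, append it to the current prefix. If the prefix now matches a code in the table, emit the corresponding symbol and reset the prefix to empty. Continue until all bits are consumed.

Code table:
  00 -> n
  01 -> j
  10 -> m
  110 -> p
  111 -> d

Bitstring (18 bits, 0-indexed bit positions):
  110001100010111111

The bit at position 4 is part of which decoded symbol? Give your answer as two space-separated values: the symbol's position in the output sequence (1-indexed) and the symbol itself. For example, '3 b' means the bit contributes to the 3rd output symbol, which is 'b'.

Bit 0: prefix='1' (no match yet)
Bit 1: prefix='11' (no match yet)
Bit 2: prefix='110' -> emit 'p', reset
Bit 3: prefix='0' (no match yet)
Bit 4: prefix='00' -> emit 'n', reset
Bit 5: prefix='1' (no match yet)
Bit 6: prefix='11' (no match yet)
Bit 7: prefix='110' -> emit 'p', reset
Bit 8: prefix='0' (no match yet)

Answer: 2 n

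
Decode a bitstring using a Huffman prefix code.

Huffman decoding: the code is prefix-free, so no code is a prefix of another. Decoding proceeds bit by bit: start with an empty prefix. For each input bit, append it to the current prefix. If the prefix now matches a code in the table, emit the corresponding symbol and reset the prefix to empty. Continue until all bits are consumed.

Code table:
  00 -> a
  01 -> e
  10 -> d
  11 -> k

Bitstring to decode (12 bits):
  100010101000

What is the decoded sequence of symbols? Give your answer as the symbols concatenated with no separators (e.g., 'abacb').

Answer: daddda

Derivation:
Bit 0: prefix='1' (no match yet)
Bit 1: prefix='10' -> emit 'd', reset
Bit 2: prefix='0' (no match yet)
Bit 3: prefix='00' -> emit 'a', reset
Bit 4: prefix='1' (no match yet)
Bit 5: prefix='10' -> emit 'd', reset
Bit 6: prefix='1' (no match yet)
Bit 7: prefix='10' -> emit 'd', reset
Bit 8: prefix='1' (no match yet)
Bit 9: prefix='10' -> emit 'd', reset
Bit 10: prefix='0' (no match yet)
Bit 11: prefix='00' -> emit 'a', reset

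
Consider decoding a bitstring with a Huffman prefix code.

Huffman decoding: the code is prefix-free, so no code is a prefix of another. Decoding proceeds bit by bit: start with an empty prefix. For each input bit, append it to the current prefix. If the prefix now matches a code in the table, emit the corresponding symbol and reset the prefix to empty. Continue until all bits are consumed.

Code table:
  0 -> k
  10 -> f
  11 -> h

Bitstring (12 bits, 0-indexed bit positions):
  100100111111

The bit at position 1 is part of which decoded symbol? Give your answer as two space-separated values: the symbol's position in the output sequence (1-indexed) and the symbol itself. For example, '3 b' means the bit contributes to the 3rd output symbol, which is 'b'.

Answer: 1 f

Derivation:
Bit 0: prefix='1' (no match yet)
Bit 1: prefix='10' -> emit 'f', reset
Bit 2: prefix='0' -> emit 'k', reset
Bit 3: prefix='1' (no match yet)
Bit 4: prefix='10' -> emit 'f', reset
Bit 5: prefix='0' -> emit 'k', reset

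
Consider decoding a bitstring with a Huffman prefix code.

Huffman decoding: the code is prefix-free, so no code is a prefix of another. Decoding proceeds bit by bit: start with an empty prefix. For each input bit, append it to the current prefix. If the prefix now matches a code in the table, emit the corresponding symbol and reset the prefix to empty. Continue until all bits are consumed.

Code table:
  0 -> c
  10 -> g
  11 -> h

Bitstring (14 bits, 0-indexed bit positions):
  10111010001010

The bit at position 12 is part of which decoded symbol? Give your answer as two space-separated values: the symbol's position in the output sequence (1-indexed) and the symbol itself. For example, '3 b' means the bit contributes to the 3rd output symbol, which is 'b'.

Bit 0: prefix='1' (no match yet)
Bit 1: prefix='10' -> emit 'g', reset
Bit 2: prefix='1' (no match yet)
Bit 3: prefix='11' -> emit 'h', reset
Bit 4: prefix='1' (no match yet)
Bit 5: prefix='10' -> emit 'g', reset
Bit 6: prefix='1' (no match yet)
Bit 7: prefix='10' -> emit 'g', reset
Bit 8: prefix='0' -> emit 'c', reset
Bit 9: prefix='0' -> emit 'c', reset
Bit 10: prefix='1' (no match yet)
Bit 11: prefix='10' -> emit 'g', reset
Bit 12: prefix='1' (no match yet)
Bit 13: prefix='10' -> emit 'g', reset

Answer: 8 g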